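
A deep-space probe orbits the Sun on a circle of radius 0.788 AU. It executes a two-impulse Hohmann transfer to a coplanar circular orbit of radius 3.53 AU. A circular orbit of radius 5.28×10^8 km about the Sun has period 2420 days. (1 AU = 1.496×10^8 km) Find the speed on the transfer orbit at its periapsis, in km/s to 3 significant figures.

v = 42.9 km/s

From Kepler's third law T² = 4π²r³/μ at r = 5.28×10^8 km, T = 2420 days = 2420 × 86400 s = 2.09088×10^8 s: μ = 4π²r³/T² = 1.32924×10^11 km³/s².
In km: r₁ = 0.788 × 1.496×10^8 = 1.178848×10^8 km; r₂ = 3.53 × 1.496×10^8 = 5.28088×10^8 km.
Semi-major axis of the transfer orbit: a_t = (1.178848×10^8 + 5.28088×10^8)/2 = 3.229864×10^8 km.
The periapsis of the transfer ellipse is at r = 1.178848×10^8 km.
Vis-viva: v = √[μ(2/r − 1/a_t)] = √[1.32924×10^11 × (2/1.178848×10^8 − 1/3.229864×10^8)] = 42.94 km/s.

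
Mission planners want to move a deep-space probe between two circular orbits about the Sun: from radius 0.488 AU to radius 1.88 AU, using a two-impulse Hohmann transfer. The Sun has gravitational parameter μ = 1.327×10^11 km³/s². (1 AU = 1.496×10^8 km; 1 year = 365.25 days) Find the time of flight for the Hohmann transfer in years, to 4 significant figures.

t = 0.6442 years

In km: r₁ = 0.488 × 1.496×10^8 = 7.30048×10^7 km; r₂ = 1.88 × 1.496×10^8 = 2.81248×10^8 km.
The Hohmann ellipse has a_t = (r₁ + r₂)/2 = 1.771264×10^8 km.
Half the transfer-orbit period gives t = π√(a_t³/μ) = 2.033×10^7 s.
Converting: 2.033×10^7 s ÷ 3.15576×10^7 s/year (365.25 × 86400) = 0.6442 years.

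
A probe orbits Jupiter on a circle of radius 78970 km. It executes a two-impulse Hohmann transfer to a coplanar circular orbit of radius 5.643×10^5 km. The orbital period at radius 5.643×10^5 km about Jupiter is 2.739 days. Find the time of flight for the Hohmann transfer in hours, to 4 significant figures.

t = 14.14 hours

From Kepler's third law T² = 4π²r³/μ at r = 5.643×10^5 km, T = 2.739 days = 2.739 × 86400 s = 2.366496×10^5 s: μ = 4π²r³/T² = 1.26671×10^8 km³/s².
The Hohmann ellipse has a_t = (r₁ + r₂)/2 = 3.21635×10^5 km.
Transfer time t = π√(a_t³/μ) = π√((3.21635×10^5)³ / 1.26671×10^8) = 50920 s.
Converting: 50920 s ÷ 3600 s/hour = 14.14 hours.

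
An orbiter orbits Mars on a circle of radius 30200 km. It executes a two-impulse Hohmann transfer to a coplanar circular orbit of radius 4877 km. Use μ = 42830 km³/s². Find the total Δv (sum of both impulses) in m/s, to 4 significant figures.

The Hohmann ellipse has a_t = (r₁ + r₂)/2 = 17538.5 km.
Circular speed at r₁: v₁ = √(μ/r₁) = √(42830/30200) = 1.1909 km/s.
On the transfer ellipse at r₁, v² = μ(2/r − 1/a) gives v_a = √[μ(2/r₁ − 1/a_t)] = 0.62799 km/s.
First burn Δv₁ = |v_a − v₁| = 0.5629 km/s.
At r₂, v₂ = √(μ/r₂) = 2.963450 km/s.
Transfer-orbit speed at r₂: v_p = √[μ(2/r₂ − 1/a_t)] = 3.888704 km/s.
Second burn Δv₂ = |v₂ − v_p| = 0.9253 km/s.
Δv = Δv₁ + Δv₂ = 0.5629 + 0.9253 = 1.488 km/s.

Δv = 1488 m/s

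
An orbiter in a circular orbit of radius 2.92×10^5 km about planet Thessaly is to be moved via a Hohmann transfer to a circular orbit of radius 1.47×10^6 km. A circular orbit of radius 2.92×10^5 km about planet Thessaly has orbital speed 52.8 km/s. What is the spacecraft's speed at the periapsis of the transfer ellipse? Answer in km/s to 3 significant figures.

From the circular-orbit relation v² = μ/r at r = 2.92×10^5 km: μ = v²r = (52.8)² × 2.92×10^5 = 8.14049×10^8 km³/s².
Transfer-ellipse semi-major axis a_t = (r₁ + r₂)/2 = (2.920×10^5 + 1.470×10^6)/2 = 8.810×10^5 km.
At periapsis, r = 2.920×10^5 km.
Applying v² = μ(2/r − 1/a_t): v = 68.20 km/s.

v = 68.2 km/s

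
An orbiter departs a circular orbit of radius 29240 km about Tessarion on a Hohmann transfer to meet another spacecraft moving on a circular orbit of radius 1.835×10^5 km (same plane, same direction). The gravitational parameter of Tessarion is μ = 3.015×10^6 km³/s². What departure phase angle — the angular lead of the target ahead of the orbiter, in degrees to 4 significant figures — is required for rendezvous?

Semi-major axis of the transfer orbit: a_t = (29240 + 1.835×10^5)/2 = 1.0637×10^5 km.
The half-period of the transfer ellipse is t = π√(a_t³/μ) = 62768 s.
Target angular speed ω₂ = √(μ/r₂³) = 2.2090×10^-5 rad/s.
Angle swept by the target during transfer: ω₂·t = 1.3865 rad = 79.44°.
The orbiter traverses 180° on the transfer ellipse, so the target must lead by 180° − 79.44° = 100.6°.

φ = 100.6°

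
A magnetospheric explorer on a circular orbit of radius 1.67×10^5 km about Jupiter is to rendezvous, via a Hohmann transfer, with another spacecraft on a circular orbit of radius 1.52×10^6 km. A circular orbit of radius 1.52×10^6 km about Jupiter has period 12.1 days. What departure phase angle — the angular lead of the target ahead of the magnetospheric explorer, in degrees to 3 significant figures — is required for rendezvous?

φ = 106°

From Kepler's third law T² = 4π²r³/μ at r = 1.52×10^6 km, T = 12.1 days = 12.1 × 86400 s = 1.04544×10^6 s: μ = 4π²r³/T² = 1.26851×10^8 km³/s².
Transfer-ellipse semi-major axis a_t = (r₁ + r₂)/2 = (1.670×10^5 + 1.520×10^6)/2 = 8.435×10^5 km.
The half-period of the transfer ellipse is t = π√(a_t³/μ) = 2.1609×10^5 s.
Target angular speed ω₂ = √(μ/r₂³) = 6.0101×10^-6 rad/s.
Angle swept by the target during transfer: ω₂·t = 1.2987 rad = 74.41°.
Arrival is 180° from departure on the ellipse, so φ = 180° − 74.41° = 106°.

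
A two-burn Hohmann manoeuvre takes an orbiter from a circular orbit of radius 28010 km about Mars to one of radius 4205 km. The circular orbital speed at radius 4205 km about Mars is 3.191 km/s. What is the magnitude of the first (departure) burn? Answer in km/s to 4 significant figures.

From the circular-orbit relation v² = μ/r at r = 4205 km: μ = v²r = (3.191)² × 4205 = 42817.3 km³/s².
Semi-major axis of the transfer orbit: a_t = (28010 + 4205)/2 = 16107.5 km.
On the circular orbit at r = 28010 km, v_c = √(μ/r) = 1.2364 km/s.
Transfer-orbit speed at the same r (vis-viva, a = a_t): v_t = √[μ(2/r − 1/a_t)] = 0.63172 km/s.
Δv₁ = |v_t − v_c| = |0.63172 − 1.2364| = 0.6047 km/s.

Δv₁ = 0.6047 km/s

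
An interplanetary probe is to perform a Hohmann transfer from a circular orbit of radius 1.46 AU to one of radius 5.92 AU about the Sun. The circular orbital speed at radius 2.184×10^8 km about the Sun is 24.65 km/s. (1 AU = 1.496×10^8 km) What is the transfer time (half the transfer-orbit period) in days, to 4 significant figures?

From the circular-orbit relation v² = μ/r at r = 2.184×10^8 km: μ = v²r = (24.65)² × 2.184×10^8 = 1.32705×10^11 km³/s².
In km: r₁ = 1.46 × 1.496×10^8 = 2.18416×10^8 km; r₂ = 5.92 × 1.496×10^8 = 8.85632×10^8 km.
Semi-major axis of the transfer orbit: a_t = (2.18416×10^8 + 8.85632×10^8)/2 = 5.52024×10^8 km.
Half the transfer-orbit period gives t = π√(a_t³/μ) = 1.119×10^8 s.
Converting: 1.119×10^8 s ÷ 86400 s/day = 1295 days.

t = 1295 days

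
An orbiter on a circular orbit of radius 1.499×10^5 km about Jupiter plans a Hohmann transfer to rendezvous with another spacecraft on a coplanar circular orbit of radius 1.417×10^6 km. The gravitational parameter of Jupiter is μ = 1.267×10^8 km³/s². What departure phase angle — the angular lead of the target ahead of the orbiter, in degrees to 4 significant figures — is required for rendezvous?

φ = 106.0°

Transfer-ellipse semi-major axis a_t = (r₁ + r₂)/2 = (1.499×10^5 + 1.417×10^6)/2 = 7.8345×10^5 km.
The half-period of the transfer ellipse is t = π√(a_t³/μ) = 1.935435×10^5 s.
Target angular speed ω₂ = √(μ/r₂³) = 6.673191×10^-6 rad/s.
Angle swept by the target during transfer: ω₂·t = 1.2916 rad = 74.00°.
The orbiter traverses 180° on the transfer ellipse, so the target must lead by 180° − 74.00° = 106.0°.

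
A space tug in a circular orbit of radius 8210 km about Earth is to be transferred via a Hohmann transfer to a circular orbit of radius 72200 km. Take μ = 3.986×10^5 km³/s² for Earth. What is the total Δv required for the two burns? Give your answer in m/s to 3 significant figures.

Δv = 3660 m/s

Semi-major axis of the transfer orbit: a_t = (8210 + 72200)/2 = 40205 km.
At r₁ the circular-orbit speed is v₁ = √(μ/r₁) = 6.96782 km/s.
On the transfer ellipse at r₁, vis-viva gives v_p = √[μ(2/r₁ − 1/a_t)] = 9.33739 km/s.
First burn Δv₁ = |v_p − v₁| = 2.36957 km/s.
Circular speed at r₂: v₂ = √(μ/r₂) = 2.34963 km/s.
Transfer-orbit speed at r₂: v_a = √[μ(2/r₂ − 1/a_t)] = 1.06177 km/s.
Second burn Δv₂ = |v₂ − v_a| = 1.28786 km/s.
Total Δv = Δv₁ + Δv₂ = 3.657 km/s.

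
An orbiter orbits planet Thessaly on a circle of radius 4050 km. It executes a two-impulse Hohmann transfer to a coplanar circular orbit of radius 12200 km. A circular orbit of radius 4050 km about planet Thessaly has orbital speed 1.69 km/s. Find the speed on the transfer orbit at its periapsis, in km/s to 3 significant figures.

From the circular-orbit relation v² = μ/r at r = 4050 km: μ = v²r = (1.69)² × 4050 = 11567.2 km³/s².
Semi-major axis of the transfer orbit: a_t = (4050 + 12200)/2 = 8125 km.
The periapsis of the transfer ellipse is at r = 4050 km.
From the vis-viva equation, v = √[μ(2/r − 1/a_t)] = 2.071 km/s.

v = 2.07 km/s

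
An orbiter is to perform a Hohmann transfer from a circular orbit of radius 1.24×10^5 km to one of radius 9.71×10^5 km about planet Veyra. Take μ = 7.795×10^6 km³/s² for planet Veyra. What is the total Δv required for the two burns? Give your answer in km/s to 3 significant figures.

Δv = 4.12 km/s

Transfer-ellipse semi-major axis a_t = (r₁ + r₂)/2 = (1.240×10^5 + 9.710×10^5)/2 = 5.475×10^5 km.
At r₁ the circular-orbit speed is v₁ = √(μ/r₁) = 7.9286 km/s.
On the transfer ellipse at r₁, vis-viva gives v_p = √[μ(2/r₁ − 1/a_t)] = 10.559 km/s.
First burn Δv₁ = |v_p − v₁| = 2.630 km/s.
Circular speed at r₂: v₂ = √(μ/r₂) = 2.833 km/s.
Transfer-orbit speed at r₂: v_a = √[μ(2/r₂ − 1/a_t)] = 1.348 km/s.
Second burn Δv₂ = |v₂ − v_a| = 1.485 km/s.
Total Δv = Δv₁ + Δv₂ = 4.115 km/s.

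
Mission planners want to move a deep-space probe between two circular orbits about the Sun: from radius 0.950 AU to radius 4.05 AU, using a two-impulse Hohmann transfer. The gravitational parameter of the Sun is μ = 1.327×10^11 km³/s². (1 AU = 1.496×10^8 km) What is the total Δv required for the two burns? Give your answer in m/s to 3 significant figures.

In km: r₁ = 0.950 × 1.496×10^8 = 1.4212×10^8 km; r₂ = 4.05 × 1.496×10^8 = 6.0588×10^8 km.
Transfer-ellipse semi-major axis a_t = (r₁ + r₂)/2 = (1.4212×10^8 + 6.0588×10^8)/2 = 3.740×10^8 km.
At r₁ the circular-orbit speed is v₁ = √(μ/r₁) = 30.5568 km/s.
Transfer-orbit speed at r₁ (v² = μ(2/r − 1/a)): v_p = √[μ(2/r₁ − 1/a_t)] = 38.8925 km/s.
First burn Δv₁ = |v_p − v₁| = 8.336 km/s.
At r₂, v₂ = √(μ/r₂) = 14.799 km/s.
Transfer-orbit speed at r₂: v_a = √[μ(2/r₂ − 1/a_t)] = 9.1229 km/s.
Second burn Δv₂ = |v₂ − v_a| = 5.676 km/s.
Total Δv = Δv₁ + Δv₂ = 14.01 km/s.

Δv = 14000 m/s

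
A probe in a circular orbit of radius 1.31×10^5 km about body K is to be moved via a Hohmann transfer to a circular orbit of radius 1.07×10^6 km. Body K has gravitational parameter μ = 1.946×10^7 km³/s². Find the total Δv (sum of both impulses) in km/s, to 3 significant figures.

Δv = 6.35 km/s

Transfer-ellipse semi-major axis a_t = (r₁ + r₂)/2 = (1.310×10^5 + 1.070×10^6)/2 = 6.005×10^5 km.
Circular speed at r₁: v₁ = √(μ/r₁) = √(1.946×10^7/1.310×10^5) = 12.188 km/s.
Transfer-orbit speed at r₁ (vis-viva): v_p = √[μ(2/r₁ − 1/a_t)] = 16.269 km/s.
First burn Δv₁ = |v_p − v₁| = 4.081 km/s.
At r₂, v₂ = √(μ/r₂) = 4.265 km/s.
Transfer-orbit speed at r₂: v_a = √[μ(2/r₂ − 1/a_t)] = 1.992 km/s.
Second burn Δv₂ = |v₂ − v_a| = 2.273 km/s.
Total Δv = Δv₁ + Δv₂ = 6.354 km/s.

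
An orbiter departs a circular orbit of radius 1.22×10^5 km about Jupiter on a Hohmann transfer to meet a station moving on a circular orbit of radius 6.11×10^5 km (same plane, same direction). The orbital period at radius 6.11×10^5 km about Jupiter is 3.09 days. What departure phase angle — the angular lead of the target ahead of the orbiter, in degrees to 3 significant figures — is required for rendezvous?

φ = 96.4°

From Kepler's third law T² = 4π²r³/μ at r = 6.11×10^5 km, T = 3.09 days = 3.09 × 86400 s = 2.66976×10^5 s: μ = 4π²r³/T² = 1.26339×10^8 km³/s².
Semi-major axis of the transfer orbit: a_t = (1.220×10^5 + 6.110×10^5)/2 = 3.665×10^5 km.
Transfer time t = π√(a_t³/μ) = 62014 s.
The target's mean motion on its circular orbit is ω₂ = √(μ/r₂³) = 2.3535×10^-5 rad/s.
Angle swept by the target during transfer: ω₂·t = 1.4595 rad = 83.62°.
Arrival is 180° from departure on the ellipse, so φ = 180° − 83.62° = 96.4°.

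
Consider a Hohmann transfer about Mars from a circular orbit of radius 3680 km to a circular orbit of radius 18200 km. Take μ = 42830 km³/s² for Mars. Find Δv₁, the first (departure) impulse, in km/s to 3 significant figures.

Δv₁ = 0.989 km/s

Transfer-ellipse semi-major axis a_t = (r₁ + r₂)/2 = (3680 + 18200)/2 = 10940 km.
Circular speed at r = 3680 km: v_c = √(μ/r) = 3.4115 km/s.
Transfer-orbit speed at the same r (vis-viva, a = a_t): v_t = √[μ(2/r − 1/a_t)] = 4.4002 km/s.
Δv₁ = |v_t − v_c| = |4.4002 − 3.4115| = 0.9887 km/s.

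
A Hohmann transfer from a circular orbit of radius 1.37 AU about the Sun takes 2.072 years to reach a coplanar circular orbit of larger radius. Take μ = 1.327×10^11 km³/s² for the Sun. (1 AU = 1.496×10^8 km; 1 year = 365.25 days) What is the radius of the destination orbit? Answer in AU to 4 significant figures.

In km: r₁ = 1.37 × 1.496×10^8 = 2.04952×10^8 km.
Transfer time t = 2.072 years × 365.25 × 86400 s = 6.53873472×10^7 s, and t = π√(a_t³/μ).
So a_t = (μ t²/π²)^(1/3) = (1.327×10^11 × (6.53873472×10^7)² / π²)^(1/3) = 3.8594×10^8 km.
Since a_t = (r₁ + r₂)/2, r₂ = 2a_t − r₁ = 2×3.8594×10^8 − 2.04952×10^8 = 5.66928×10^8 km.
In AU: r₂ = 5.66928×10^8 / 1.496×10^8 = 3.790 AU.

r₂ = 3.790 AU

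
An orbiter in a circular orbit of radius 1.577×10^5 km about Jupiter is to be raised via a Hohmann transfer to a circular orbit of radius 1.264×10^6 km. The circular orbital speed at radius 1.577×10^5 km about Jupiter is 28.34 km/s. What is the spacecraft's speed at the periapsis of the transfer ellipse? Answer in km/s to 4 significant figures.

From the circular-orbit relation v² = μ/r at r = 1.577×10^5 km: μ = v²r = (28.34)² × 1.577×10^5 = 1.26658×10^8 km³/s².
Semi-major axis of the transfer orbit: a_t = (1.577×10^5 + 1.264×10^6)/2 = 7.1085×10^5 km.
At periapsis, r = 1.577×10^5 km.
Applying v² = μ(2/r − 1/a_t): v = 37.79 km/s.

v = 37.79 km/s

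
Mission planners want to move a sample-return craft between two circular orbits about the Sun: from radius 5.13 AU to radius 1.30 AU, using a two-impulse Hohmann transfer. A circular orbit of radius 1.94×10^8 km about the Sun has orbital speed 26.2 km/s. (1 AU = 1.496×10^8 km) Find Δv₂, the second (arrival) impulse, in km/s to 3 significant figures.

From the circular-orbit relation v² = μ/r at r = 1.94×10^8 km: μ = v²r = (26.2)² × 1.94×10^8 = 1.33169×10^11 km³/s².
In km: r₁ = 5.13 × 1.496×10^8 = 7.67448×10^8 km; r₂ = 1.30 × 1.496×10^8 = 1.9448×10^8 km.
Transfer-ellipse semi-major axis a_t = (r₁ + r₂)/2 = (7.67448×10^8 + 1.9448×10^8)/2 = 4.80964×10^8 km.
On the circular orbit at r = 1.9448×10^8 km, v_c = √(μ/r) = 26.168 km/s.
Transfer-orbit speed at the same r (vis-viva, a = a_t): v_t = √[μ(2/r − 1/a_t)] = 33.055 km/s.
Δv₂ = |v_t − v_c| = |33.055 − 26.168| = 6.887 km/s.

Δv₂ = 6.89 km/s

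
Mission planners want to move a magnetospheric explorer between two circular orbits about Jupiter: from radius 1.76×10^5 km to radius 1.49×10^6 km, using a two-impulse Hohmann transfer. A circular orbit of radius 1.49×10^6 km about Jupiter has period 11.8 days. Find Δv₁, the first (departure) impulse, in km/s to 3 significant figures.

Δv₁ = 9.02 km/s

From Kepler's third law T² = 4π²r³/μ at r = 1.49×10^6 km, T = 11.8 days = 11.8 × 86400 s = 1.01952×10^6 s: μ = 4π²r³/T² = 1.25640×10^8 km³/s².
Semi-major axis of the transfer orbit: a_t = (1.760×10^5 + 1.490×10^6)/2 = 8.330×10^5 km.
Circular speed at r = 1.760×10^5 km: v_c = √(μ/r) = 26.71820 km/s.
Vis-viva on the transfer ellipse at r = 1.760×10^5 km gives v_t = √[μ(2/r − 1/a_t)] = 35.73369 km/s.
Δv₁ = |v_t − v_c| = |35.73369 − 26.71820| = 9.015 km/s.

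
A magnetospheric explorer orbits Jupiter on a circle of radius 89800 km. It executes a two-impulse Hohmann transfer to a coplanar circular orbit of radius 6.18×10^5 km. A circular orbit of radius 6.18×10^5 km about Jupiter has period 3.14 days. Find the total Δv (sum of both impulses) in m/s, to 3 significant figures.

From Kepler's third law T² = 4π²r³/μ at r = 6.18×10^5 km, T = 3.14 days = 3.14 × 86400 s = 2.71296×10^5 s: μ = 4π²r³/T² = 1.26601×10^8 km³/s².
Semi-major axis of the transfer orbit: a_t = (89800 + 6.180×10^5)/2 = 3.539×10^5 km.
At r₁ the circular-orbit speed is v₁ = √(μ/r₁) = 37.55 km/s.
On the transfer ellipse at r₁, vis-viva gives v_p = √[μ(2/r₁ − 1/a_t)] = 49.62 km/s.
First burn Δv₁ = |v_p − v₁| = 12.07 km/s.
At r₂, v₂ = √(μ/r₂) = 14.313 km/s.
Transfer-orbit speed at r₂: v_a = √[μ(2/r₂ − 1/a_t)] = 7.2098 km/s.
Second burn Δv₂ = |v₂ − v_a| = 7.103 km/s.
Total Δv = Δv₁ + Δv₂ = 19.17 km/s.

Δv = 19200 m/s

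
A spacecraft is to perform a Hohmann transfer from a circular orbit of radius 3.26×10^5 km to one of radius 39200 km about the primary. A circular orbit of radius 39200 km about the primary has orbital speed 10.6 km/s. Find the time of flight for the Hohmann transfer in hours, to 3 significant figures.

From the circular-orbit relation v² = μ/r at r = 39200 km: μ = v²r = (10.6)² × 39200 = 4.40451×10^6 km³/s².
Transfer-ellipse semi-major axis a_t = (r₁ + r₂)/2 = (3.260×10^5 + 39200)/2 = 1.826×10^5 km.
Transfer time t = π√(a_t³/μ) = π√((1.826×10^5)³ / 4.40451×10^6) = 1.168×10^5 s.
Converting: 1.168×10^5 s ÷ 3600 s/hour = 32.4 hours.

t = 32.4 hours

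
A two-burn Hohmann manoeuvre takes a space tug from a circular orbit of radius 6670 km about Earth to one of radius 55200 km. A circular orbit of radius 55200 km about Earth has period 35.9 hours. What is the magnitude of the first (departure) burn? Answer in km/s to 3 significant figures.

Δv₁ = 2.59 km/s

From Kepler's third law T² = 4π²r³/μ at r = 55200 km, T = 35.9 hours = 35.9 × 3600 s = 1.2924×10^5 s: μ = 4π²r³/T² = 3.97542×10^5 km³/s².
The Hohmann ellipse has a_t = (r₁ + r₂)/2 = 30935 km.
Circular speed at r = 6670 km: v_c = √(μ/r) = 7.7202 km/s.
Transfer-orbit speed at the same r (vis-viva, a = a_t): v_t = √[μ(2/r − 1/a_t)] = 10.313 km/s.
Δv₁ = |v_t − v_c| = |10.313 − 7.7202| = 2.593 km/s.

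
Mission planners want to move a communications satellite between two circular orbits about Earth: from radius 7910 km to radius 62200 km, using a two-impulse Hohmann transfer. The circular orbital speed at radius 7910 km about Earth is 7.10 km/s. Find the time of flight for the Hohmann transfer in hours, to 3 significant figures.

From the circular-orbit relation v² = μ/r at r = 7910 km: μ = v²r = (7.10)² × 7910 = 3.98743×10^5 km³/s².
The Hohmann ellipse has a_t = (r₁ + r₂)/2 = 35055 km.
Half the transfer-orbit period gives t = π√(a_t³/μ) = 32650 s.
Converting: 32650 s ÷ 3600 s/hour = 9.07 hours.

t = 9.07 hours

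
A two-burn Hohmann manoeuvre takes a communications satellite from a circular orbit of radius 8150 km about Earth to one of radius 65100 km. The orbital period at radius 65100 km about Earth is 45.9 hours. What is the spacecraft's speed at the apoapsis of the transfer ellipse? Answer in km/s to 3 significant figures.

v = 1.17 km/s

From Kepler's third law T² = 4π²r³/μ at r = 65100 km, T = 45.9 hours = 45.9 × 3600 s = 1.6524×10^5 s: μ = 4π²r³/T² = 3.98908×10^5 km³/s².
Semi-major axis of the transfer orbit: a_t = (8150 + 65100)/2 = 36625 km.
At apoapsis, r = 65100 km.
Applying v² = μ(2/r − 1/a_t): v = 1.168 km/s.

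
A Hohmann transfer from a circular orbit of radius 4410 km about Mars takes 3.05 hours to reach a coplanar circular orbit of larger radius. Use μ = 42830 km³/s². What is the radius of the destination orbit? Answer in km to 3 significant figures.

Transfer time t = 3.05 hours = 10980 s, and t = π√(a_t³/μ).
So a_t = (μ t²/π²)^(1/3) = (42830 × (10980)² / π²)^(1/3) = 8057.8 km.
Since a_t = (r₁ + r₂)/2, r₂ = 2a_t − r₁ = 2×8057.8 − 4410 = 11705.6 km.

r₂ = 11700 km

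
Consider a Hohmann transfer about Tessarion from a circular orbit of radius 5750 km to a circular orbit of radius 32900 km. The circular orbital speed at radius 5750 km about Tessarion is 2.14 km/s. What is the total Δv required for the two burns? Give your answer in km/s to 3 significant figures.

Δv = 1.06 km/s

From the circular-orbit relation v² = μ/r at r = 5750 km: μ = v²r = (2.14)² × 5750 = 26332.7 km³/s².
Semi-major axis of the transfer orbit: a_t = (5750 + 32900)/2 = 19325 km.
At r₁ the circular-orbit speed is v₁ = √(μ/r₁) = 2.1400 km/s.
Transfer-orbit speed at r₁ (vis-viva equation): v_p = √[μ(2/r₁ − 1/a_t)] = 2.7922 km/s.
First burn Δv₁ = |v_p − v₁| = 0.6522 km/s.
At r₂, v₂ = √(μ/r₂) = 0.8946 km/s.
Transfer-orbit speed at r₂: v_a = √[μ(2/r₂ − 1/a_t)] = 0.4880 km/s.
Second burn Δv₂ = |v₂ − v_a| = 0.4066 km/s.
Δv = Δv₁ + Δv₂ = 0.6522 + 0.4066 = 1.059 km/s.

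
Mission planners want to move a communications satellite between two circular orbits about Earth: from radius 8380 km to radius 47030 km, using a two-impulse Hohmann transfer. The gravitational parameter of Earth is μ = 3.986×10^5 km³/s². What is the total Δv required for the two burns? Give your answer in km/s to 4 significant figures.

The Hohmann ellipse has a_t = (r₁ + r₂)/2 = 27705 km.
At r₁ the circular-orbit speed is v₁ = √(μ/r₁) = 6.897 km/s.
On the transfer ellipse at r₁, v² = μ(2/r − 1/a) gives v_p = √[μ(2/r₁ − 1/a_t)] = 8.986 km/s.
First burn Δv₁ = |v_p − v₁| = 2.089 km/s.
At r₂, v₂ = √(μ/r₂) = 2.911 km/s.
Transfer-orbit speed at r₂: v_a = √[μ(2/r₂ − 1/a_t)] = 1.601 km/s.
Second burn Δv₂ = |v₂ − v_a| = 1.310 km/s.
Total Δv = Δv₁ + Δv₂ = 3.399 km/s.

Δv = 3.399 km/s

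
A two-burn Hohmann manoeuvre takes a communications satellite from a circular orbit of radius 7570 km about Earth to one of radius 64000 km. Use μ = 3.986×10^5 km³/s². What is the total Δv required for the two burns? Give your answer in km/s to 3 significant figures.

Transfer-ellipse semi-major axis a_t = (r₁ + r₂)/2 = (7570 + 64000)/2 = 35785 km.
Circular speed at r₁: v₁ = √(μ/r₁) = √(3.986×10^5/7570) = 7.256 km/s.
Transfer-orbit speed at r₁ (v² = μ(2/r − 1/a)): v_p = √[μ(2/r₁ − 1/a_t)] = 9.704 km/s.
First burn Δv₁ = |v_p − v₁| = 2.448 km/s.
At r₂, v₂ = √(μ/r₂) = 2.496 km/s.
Transfer-orbit speed at r₂: v_a = √[μ(2/r₂ − 1/a_t)] = 1.148 km/s.
Second burn Δv₂ = |v₂ − v_a| = 1.348 km/s.
Total Δv = Δv₁ + Δv₂ = 3.796 km/s.

Δv = 3.80 km/s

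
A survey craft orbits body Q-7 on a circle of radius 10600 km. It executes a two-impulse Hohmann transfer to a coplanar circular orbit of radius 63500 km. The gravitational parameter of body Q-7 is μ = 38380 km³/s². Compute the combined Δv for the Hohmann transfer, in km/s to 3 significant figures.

Transfer-ellipse semi-major axis a_t = (r₁ + r₂)/2 = (10600 + 63500)/2 = 37050 km.
At r₁ the circular-orbit speed is v₁ = √(μ/r₁) = 1.9028 km/s.
On the transfer ellipse at r₁, vis-viva gives v_p = √[μ(2/r₁ − 1/a_t)] = 2.4911 km/s.
First burn Δv₁ = |v_p − v₁| = 0.5883 km/s.
At r₂, v₂ = √(μ/r₂) = 0.7774 km/s.
Transfer-orbit speed at r₂: v_a = √[μ(2/r₂ − 1/a_t)] = 0.4158 km/s.
Second burn Δv₂ = |v₂ − v_a| = 0.3616 km/s.
Δv = Δv₁ + Δv₂ = 0.5883 + 0.3616 = 0.9499 km/s.

Δv = 0.950 km/s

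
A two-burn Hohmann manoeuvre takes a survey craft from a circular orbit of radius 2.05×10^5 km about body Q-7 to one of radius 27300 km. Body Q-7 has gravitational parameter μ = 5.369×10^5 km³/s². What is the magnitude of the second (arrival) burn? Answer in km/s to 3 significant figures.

Transfer-ellipse semi-major axis a_t = (r₁ + r₂)/2 = (2.050×10^5 + 27300)/2 = 1.1615×10^5 km.
Circular speed at r = 27300 km: v_c = √(μ/r) = 4.435 km/s.
Transfer-orbit speed at the same r (vis-viva, a = a_t): v_t = √[μ(2/r − 1/a_t)] = 5.892 km/s.
Δv₂ = |v_t − v_c| = |5.892 − 4.435| = 1.457 km/s.

Δv₂ = 1.46 km/s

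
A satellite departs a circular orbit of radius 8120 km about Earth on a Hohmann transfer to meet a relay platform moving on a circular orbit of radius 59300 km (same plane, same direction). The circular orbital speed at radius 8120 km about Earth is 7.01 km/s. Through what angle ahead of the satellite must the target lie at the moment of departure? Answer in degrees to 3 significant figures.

φ = 103°

From the circular-orbit relation v² = μ/r at r = 8120 km: μ = v²r = (7.01)² × 8120 = 3.99018×10^5 km³/s².
Semi-major axis of the transfer orbit: a_t = (8120 + 59300)/2 = 33710 km.
The half-period of the transfer ellipse is t = π√(a_t³/μ) = 30782 s.
The target's mean motion on its circular orbit is ω₂ = √(μ/r₂³) = 4.3744×10^-5 rad/s.
Angle swept by the target during transfer: ω₂·t = 1.3465 rad = 77.15°.
The satellite traverses 180° on the transfer ellipse, so the target must lead by 180° − 77.15° = 103°.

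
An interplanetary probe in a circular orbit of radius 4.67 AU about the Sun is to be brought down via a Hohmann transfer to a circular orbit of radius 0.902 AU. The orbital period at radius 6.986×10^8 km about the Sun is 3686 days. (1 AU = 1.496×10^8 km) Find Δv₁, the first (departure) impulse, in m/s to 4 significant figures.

Δv₁ = 5940 m/s

From Kepler's third law T² = 4π²r³/μ at r = 6.986×10^8 km, T = 3686 days = 3686 × 86400 s = 3.184704×10^8 s: μ = 4π²r³/T² = 1.32711×10^11 km³/s².
In km: r₁ = 4.67 × 1.496×10^8 = 6.98632×10^8 km; r₂ = 0.902 × 1.496×10^8 = 1.349392×10^8 km.
The Hohmann ellipse has a_t = (r₁ + r₂)/2 = 4.167856×10^8 km.
On the circular orbit at r = 6.98632×10^8 km, v_c = √(μ/r) = 13.7825 km/s.
Vis-viva on the transfer ellipse at r = 6.98632×10^8 km gives v_t = √[μ(2/r − 1/a_t)] = 7.84228 km/s.
Δv₁ = |v_t − v_c| = |7.84228 − 13.7825| = 5.940 km/s.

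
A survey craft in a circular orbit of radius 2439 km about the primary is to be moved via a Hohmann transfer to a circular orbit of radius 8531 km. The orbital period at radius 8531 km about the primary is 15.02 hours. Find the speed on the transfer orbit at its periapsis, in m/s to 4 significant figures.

From Kepler's third law T² = 4π²r³/μ at r = 8531 km, T = 15.02 hours = 15.02 × 3600 s = 54072 s: μ = 4π²r³/T² = 8383.29 km³/s².
Semi-major axis of the transfer orbit: a_t = (2439 + 8531)/2 = 5485 km.
The periapsis of the transfer ellipse is at r = 2439 km.
Applying v² = μ(2/r − 1/a_t): v = 2.312 km/s.

v = 2312 m/s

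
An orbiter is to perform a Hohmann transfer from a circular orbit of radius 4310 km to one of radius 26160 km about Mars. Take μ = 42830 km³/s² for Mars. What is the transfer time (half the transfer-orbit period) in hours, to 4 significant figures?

The Hohmann ellipse has a_t = (r₁ + r₂)/2 = 15235 km.
Half the transfer-orbit period gives t = π√(a_t³/μ) = 28546 s.
Converting: 28546 s ÷ 3600 s/hour = 7.929 hours.

t = 7.929 hours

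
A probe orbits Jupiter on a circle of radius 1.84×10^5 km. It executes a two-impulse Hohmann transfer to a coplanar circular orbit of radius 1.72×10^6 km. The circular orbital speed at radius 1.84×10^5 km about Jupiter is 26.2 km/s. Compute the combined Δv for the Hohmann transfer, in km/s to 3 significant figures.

From the circular-orbit relation v² = μ/r at r = 1.84×10^5 km: μ = v²r = (26.2)² × 1.84×10^5 = 1.26305×10^8 km³/s².
The Hohmann ellipse has a_t = (r₁ + r₂)/2 = 9.520×10^5 km.
At r₁ the circular-orbit speed is v₁ = √(μ/r₁) = 26.200 km/s.
Transfer-orbit speed at r₁ (v² = μ(2/r − 1/a)): v_p = √[μ(2/r₁ − 1/a_t)] = 35.217 km/s.
First burn Δv₁ = |v_p − v₁| = 9.017 km/s.
At r₂, v₂ = √(μ/r₂) = 8.569 km/s.
Transfer-orbit speed at r₂: v_a = √[μ(2/r₂ − 1/a_t)] = 3.767 km/s.
Second burn Δv₂ = |v₂ − v_a| = 4.802 km/s.
Total Δv = Δv₁ + Δv₂ = 13.82 km/s.

Δv = 13.8 km/s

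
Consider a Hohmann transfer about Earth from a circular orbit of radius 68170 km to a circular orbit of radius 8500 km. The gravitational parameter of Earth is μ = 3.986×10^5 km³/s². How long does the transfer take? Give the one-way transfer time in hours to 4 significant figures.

t = 10.37 hours

Transfer-ellipse semi-major axis a_t = (r₁ + r₂)/2 = (68170 + 8500)/2 = 38335 km.
Transfer time t = π√(a_t³/μ) = π√((38335)³ / 3.986×10^5) = 37349 s.
Converting: 37349 s ÷ 3600 s/hour = 10.37 hours.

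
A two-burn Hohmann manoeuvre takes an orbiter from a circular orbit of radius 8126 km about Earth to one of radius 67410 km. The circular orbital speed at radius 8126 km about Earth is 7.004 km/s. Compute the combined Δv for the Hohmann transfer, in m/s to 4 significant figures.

From the circular-orbit relation v² = μ/r at r = 8126 km: μ = v²r = (7.004)² × 8126 = 3.98629×10^5 km³/s².
Transfer-ellipse semi-major axis a_t = (r₁ + r₂)/2 = (8126 + 67410)/2 = 37768 km.
Circular speed at r₁: v₁ = √(μ/r₁) = √(3.98629×10^5/8126) = 7.004 km/s.
On the transfer ellipse at r₁, v² = μ(2/r − 1/a) gives v_p = √[μ(2/r₁ − 1/a_t)] = 9.357 km/s.
First burn Δv₁ = |v_p − v₁| = 2.353 km/s.
Circular speed at r₂: v₂ = √(μ/r₂) = 2.432 km/s.
Transfer-orbit speed at r₂: v_a = √[μ(2/r₂ − 1/a_t)] = 1.128 km/s.
Second burn Δv₂ = |v₂ − v_a| = 1.304 km/s.
Total Δv = Δv₁ + Δv₂ = 3.657 km/s.

Δv = 3657 m/s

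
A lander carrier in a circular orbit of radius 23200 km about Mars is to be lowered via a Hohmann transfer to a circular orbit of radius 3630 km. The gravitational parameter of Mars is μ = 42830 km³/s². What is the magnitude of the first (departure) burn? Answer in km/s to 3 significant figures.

Δv₁ = 0.652 km/s

Transfer-ellipse semi-major axis a_t = (r₁ + r₂)/2 = (23200 + 3630)/2 = 13415 km.
Circular speed at r = 23200 km: v_c = √(μ/r) = 1.3587 km/s.
Vis-viva on the transfer ellipse at r = 23200 km gives v_t = √[μ(2/r − 1/a_t)] = 0.70679 km/s.
Δv₁ = |v_t − v_c| = |0.70679 − 1.3587| = 0.6519 km/s.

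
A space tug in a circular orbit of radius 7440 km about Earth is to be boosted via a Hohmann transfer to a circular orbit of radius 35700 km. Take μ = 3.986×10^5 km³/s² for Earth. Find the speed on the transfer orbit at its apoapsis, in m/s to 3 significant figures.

v = 1960 m/s

The Hohmann ellipse has a_t = (r₁ + r₂)/2 = 21570 km.
At apoapsis, r = 35700 km.
From the vis-viva equation, v = √[μ(2/r − 1/a_t)] = 1.962 km/s.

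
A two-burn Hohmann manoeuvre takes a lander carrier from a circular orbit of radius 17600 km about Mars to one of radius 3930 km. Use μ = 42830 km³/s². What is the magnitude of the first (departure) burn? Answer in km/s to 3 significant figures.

Δv₁ = 0.617 km/s

The Hohmann ellipse has a_t = (r₁ + r₂)/2 = 10765 km.
On the circular orbit at r = 17600 km, v_c = √(μ/r) = 1.560 km/s.
Transfer-orbit speed at the same r (vis-viva, a = a_t): v_t = √[μ(2/r − 1/a_t)] = 0.9426 km/s.
Δv₁ = |v_t − v_c| = |0.9426 − 1.560| = 0.6174 km/s.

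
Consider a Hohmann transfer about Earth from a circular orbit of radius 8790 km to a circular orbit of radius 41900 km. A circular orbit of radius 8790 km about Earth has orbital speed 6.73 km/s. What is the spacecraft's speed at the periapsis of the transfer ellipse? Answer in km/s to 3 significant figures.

v = 8.65 km/s

From the circular-orbit relation v² = μ/r at r = 8790 km: μ = v²r = (6.73)² × 8790 = 3.98125×10^5 km³/s².
Semi-major axis of the transfer orbit: a_t = (8790 + 41900)/2 = 25345 km.
The periapsis of the transfer ellipse is at r = 8790 km.
Vis-viva: v = √[μ(2/r − 1/a_t)] = √[3.98125×10^5 × (2/8790 − 1/25345)] = 8.653 km/s.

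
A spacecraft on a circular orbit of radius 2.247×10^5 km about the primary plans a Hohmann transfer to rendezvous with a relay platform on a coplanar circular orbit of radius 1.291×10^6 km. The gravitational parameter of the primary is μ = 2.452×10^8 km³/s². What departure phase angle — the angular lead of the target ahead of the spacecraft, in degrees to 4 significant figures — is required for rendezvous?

φ = 99.04°

Transfer-ellipse semi-major axis a_t = (r₁ + r₂)/2 = (2.247×10^5 + 1.291×10^6)/2 = 7.5785×10^5 km.
Transfer time t = π√(a_t³/μ) = 1.3236×10^5 s.
Target angular speed ω₂ = √(μ/r₂³) = 1.0675×10^-5 rad/s.
Angle swept by the target during transfer: ω₂·t = 1.413 rad = 80.96°.
Arrival is 180° from departure on the ellipse, so φ = 180° − 80.96° = 99.04°.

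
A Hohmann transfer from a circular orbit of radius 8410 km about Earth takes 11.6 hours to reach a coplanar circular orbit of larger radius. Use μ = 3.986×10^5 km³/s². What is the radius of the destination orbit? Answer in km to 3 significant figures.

r₂ = 74200 km

Transfer time t = 11.6 hours = 41760 s, and t = π√(a_t³/μ).
So a_t = (μ t²/π²)^(1/3) = (3.986×10^5 × (41760)² / π²)^(1/3) = 41297 km.
Since a_t = (r₁ + r₂)/2, r₂ = 2a_t − r₁ = 2×41297 − 8410 = 74184 km.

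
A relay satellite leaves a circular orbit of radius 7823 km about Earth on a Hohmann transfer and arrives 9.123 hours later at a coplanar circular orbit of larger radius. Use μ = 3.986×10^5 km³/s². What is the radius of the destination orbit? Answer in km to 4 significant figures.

r₂ = 62550 km

Transfer time t = 9.123 hours = 32842.8 s, and t = π√(a_t³/μ).
So a_t = (μ t²/π²)^(1/3) = (3.986×10^5 × (32842.8)² / π²)^(1/3) = 35186 km.
Since a_t = (r₁ + r₂)/2, r₂ = 2a_t − r₁ = 2×35186 − 7823 = 62549 km.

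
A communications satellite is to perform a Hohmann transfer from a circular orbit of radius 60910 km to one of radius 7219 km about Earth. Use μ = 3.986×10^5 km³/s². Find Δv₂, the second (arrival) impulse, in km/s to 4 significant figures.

The Hohmann ellipse has a_t = (r₁ + r₂)/2 = 34064.5 km.
On the circular orbit at r = 7219 km, v_c = √(μ/r) = 7.4307 km/s.
Vis-viva on the transfer ellipse at r = 7219 km gives v_t = √[μ(2/r − 1/a_t)] = 9.9363 km/s.
Δv₂ = |v_t − v_c| = |9.9363 − 7.4307| = 2.506 km/s.

Δv₂ = 2.506 km/s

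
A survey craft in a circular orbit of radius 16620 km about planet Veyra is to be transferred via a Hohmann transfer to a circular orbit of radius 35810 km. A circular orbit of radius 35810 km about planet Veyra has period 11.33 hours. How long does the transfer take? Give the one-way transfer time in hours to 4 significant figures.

t = 3.548 hours

From Kepler's third law T² = 4π²r³/μ at r = 35810 km, T = 11.33 hours = 11.33 × 3600 s = 40788 s: μ = 4π²r³/T² = 1.08970×10^6 km³/s².
Transfer-ellipse semi-major axis a_t = (r₁ + r₂)/2 = (16620 + 35810)/2 = 26215 km.
By Kepler's third law the transfer-orbit period is T = 2π√(a_t³/μ), so t = T/2 = 12774 s.
Converting: 12774 s ÷ 3600 s/hour = 3.548 hours.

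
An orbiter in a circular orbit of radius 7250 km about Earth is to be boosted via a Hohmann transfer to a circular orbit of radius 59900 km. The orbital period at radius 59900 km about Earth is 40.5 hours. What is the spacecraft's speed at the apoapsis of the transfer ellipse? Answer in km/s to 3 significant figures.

From Kepler's third law T² = 4π²r³/μ at r = 59900 km, T = 40.5 hours = 40.5 × 3600 s = 1.458×10^5 s: μ = 4π²r³/T² = 3.99140×10^5 km³/s².
Transfer-ellipse semi-major axis a_t = (r₁ + r₂)/2 = (7250 + 59900)/2 = 33575 km.
The apoapsis of the transfer ellipse is at r = 59900 km.
Applying v² = μ(2/r − 1/a_t): v = 1.200 km/s.

v = 1.20 km/s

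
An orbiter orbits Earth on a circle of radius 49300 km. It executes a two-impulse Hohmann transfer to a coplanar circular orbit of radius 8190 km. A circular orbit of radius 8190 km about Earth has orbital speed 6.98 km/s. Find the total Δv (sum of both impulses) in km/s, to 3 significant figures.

Δv = 3.49 km/s

From the circular-orbit relation v² = μ/r at r = 8190 km: μ = v²r = (6.98)² × 8190 = 3.99020×10^5 km³/s².
Transfer-ellipse semi-major axis a_t = (r₁ + r₂)/2 = (49300 + 8190)/2 = 28745 km.
Circular speed at r₁: v₁ = √(μ/r₁) = √(3.99020×10^5/49300) = 2.845 km/s.
On the transfer ellipse at r₁, vis-viva gives v_a = √[μ(2/r₁ − 1/a_t)] = 1.519 km/s.
First burn Δv₁ = |v_a − v₁| = 1.326 km/s.
At r₂, v₂ = √(μ/r₂) = 6.980 km/s.
Transfer-orbit speed at r₂: v_p = √[μ(2/r₂ − 1/a_t)] = 9.141 km/s.
Second burn Δv₂ = |v₂ − v_p| = 2.161 km/s.
Total Δv = Δv₁ + Δv₂ = 3.487 km/s.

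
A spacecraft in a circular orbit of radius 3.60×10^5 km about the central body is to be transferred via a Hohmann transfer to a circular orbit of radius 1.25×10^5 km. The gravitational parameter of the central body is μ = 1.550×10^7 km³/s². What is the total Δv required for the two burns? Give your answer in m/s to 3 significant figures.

The Hohmann ellipse has a_t = (r₁ + r₂)/2 = 2.425×10^5 km.
At r₁ the circular-orbit speed is v₁ = √(μ/r₁) = 6.562 km/s.
On the transfer ellipse at r₁, vis-viva gives v_a = √[μ(2/r₁ − 1/a_t)] = 4.711 km/s.
First burn Δv₁ = |v_a − v₁| = 1.851 km/s.
Circular speed at r₂: v₂ = √(μ/r₂) = 11.136 km/s.
Transfer-orbit speed at r₂: v_p = √[μ(2/r₂ − 1/a_t)] = 13.568 km/s.
Second burn Δv₂ = |v₂ − v_p| = 2.432 km/s.
Δv = Δv₁ + Δv₂ = 1.851 + 2.432 = 4.283 km/s.

Δv = 4280 m/s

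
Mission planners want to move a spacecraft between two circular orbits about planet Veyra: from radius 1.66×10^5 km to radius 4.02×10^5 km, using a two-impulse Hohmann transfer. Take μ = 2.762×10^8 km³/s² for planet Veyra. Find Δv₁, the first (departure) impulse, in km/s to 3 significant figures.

Δv₁ = 7.74 km/s

Semi-major axis of the transfer orbit: a_t = (1.660×10^5 + 4.020×10^5)/2 = 2.840×10^5 km.
On the circular orbit at r = 1.660×10^5 km, v_c = √(μ/r) = 40.79 km/s.
Vis-viva on the transfer ellipse at r = 1.660×10^5 km gives v_t = √[μ(2/r − 1/a_t)] = 48.53 km/s.
Δv₁ = |v_t − v_c| = |48.53 − 40.79| = 7.740 km/s.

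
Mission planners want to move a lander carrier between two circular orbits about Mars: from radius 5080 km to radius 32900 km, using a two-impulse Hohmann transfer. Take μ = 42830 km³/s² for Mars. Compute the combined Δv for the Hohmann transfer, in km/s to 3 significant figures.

The Hohmann ellipse has a_t = (r₁ + r₂)/2 = 18990 km.
At r₁ the circular-orbit speed is v₁ = √(μ/r₁) = 2.903636 km/s.
On the transfer ellipse at r₁, vis-viva equation gives v_p = √[μ(2/r₁ − 1/a_t)] = 3.821885 km/s.
First burn Δv₁ = |v_p − v₁| = 0.9182 km/s.
Circular speed at r₂: v₂ = √(μ/r₂) = 1.14097 km/s.
Transfer-orbit speed at r₂: v_a = √[μ(2/r₂ − 1/a_t)] = 0.590127 km/s.
Second burn Δv₂ = |v₂ − v_a| = 0.5508 km/s.
Total Δv = Δv₁ + Δv₂ = 1.469 km/s.

Δv = 1.47 km/s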